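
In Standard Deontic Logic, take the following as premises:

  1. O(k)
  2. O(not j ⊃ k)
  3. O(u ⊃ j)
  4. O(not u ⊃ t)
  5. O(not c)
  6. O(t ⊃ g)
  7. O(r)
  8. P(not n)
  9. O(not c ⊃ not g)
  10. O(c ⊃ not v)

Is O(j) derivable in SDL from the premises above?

Yes

Premise 5 states O(not c) outright.
With premise 9, O(not c ⊃ not g), the K-axiom yields O(not g).
Premise 6 is O(t ⊃ g); contrapositively O(not g ⊃ not t). Since O(not g) holds, K gives O(not t).
Premise 4 is O(not u ⊃ t); contrapositively O(not t ⊃ u). Since O(not t) holds, K gives O(u).
With premise 3, O(u ⊃ j), the K-axiom yields O(j).
Premises 1, 2, 7, 8, 10 do not contribute to this derivation.
So O(j) follows.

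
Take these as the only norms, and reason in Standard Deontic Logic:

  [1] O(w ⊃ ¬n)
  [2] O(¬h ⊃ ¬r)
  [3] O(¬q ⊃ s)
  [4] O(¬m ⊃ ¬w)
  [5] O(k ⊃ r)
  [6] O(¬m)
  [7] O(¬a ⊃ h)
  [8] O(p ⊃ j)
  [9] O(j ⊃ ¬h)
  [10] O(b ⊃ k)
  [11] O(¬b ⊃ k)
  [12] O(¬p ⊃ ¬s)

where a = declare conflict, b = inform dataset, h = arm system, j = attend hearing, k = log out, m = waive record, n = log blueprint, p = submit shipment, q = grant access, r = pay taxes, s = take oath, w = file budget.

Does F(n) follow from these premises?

No

Premise 1 is O(w ⊃ ¬n), but O(w) is not derivable from the premises, so it does not yield O(¬n).
No other premise forces O(¬n). An ideal world satisfying every premise can still have n true, so F(n) is not derivable.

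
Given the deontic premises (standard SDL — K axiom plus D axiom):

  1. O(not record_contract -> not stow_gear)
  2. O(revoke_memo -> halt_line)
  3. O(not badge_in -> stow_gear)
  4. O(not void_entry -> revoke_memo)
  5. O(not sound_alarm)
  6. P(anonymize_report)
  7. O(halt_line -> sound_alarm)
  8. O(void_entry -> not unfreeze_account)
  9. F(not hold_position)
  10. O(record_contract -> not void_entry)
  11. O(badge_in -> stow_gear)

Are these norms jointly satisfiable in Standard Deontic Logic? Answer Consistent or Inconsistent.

Premises 11 and 3 cover both cases: O(badge_in -> stow_gear) and O(not badge_in -> stow_gear). Since badge_in ∨ not badge_in is a tautology, O(stow_gear) follows.
Premise 1 is O(not record_contract -> not stow_gear); contrapositively O(stow_gear -> record_contract). Since O(stow_gear) holds, K gives O(record_contract).
From O(record_contract) and premise 10, O(record_contract -> not void_entry), we obtain O(not void_entry).
Applying K to premise 4 (O(not void_entry -> revoke_memo)) and O(not void_entry) yields O(revoke_memo).
With premise 2, O(revoke_memo -> halt_line), the K-axiom yields O(halt_line).
Premise 7 is O(halt_line -> sound_alarm); since O(halt_line), deontic closure gives O(sound_alarm).
However, premise 5 gives O(not sound_alarm).
We now have both O(sound_alarm) and O(not sound_alarm) — sound_alarm is simultaneously obligatory and forbidden, violating the D-axiom.

Inconsistent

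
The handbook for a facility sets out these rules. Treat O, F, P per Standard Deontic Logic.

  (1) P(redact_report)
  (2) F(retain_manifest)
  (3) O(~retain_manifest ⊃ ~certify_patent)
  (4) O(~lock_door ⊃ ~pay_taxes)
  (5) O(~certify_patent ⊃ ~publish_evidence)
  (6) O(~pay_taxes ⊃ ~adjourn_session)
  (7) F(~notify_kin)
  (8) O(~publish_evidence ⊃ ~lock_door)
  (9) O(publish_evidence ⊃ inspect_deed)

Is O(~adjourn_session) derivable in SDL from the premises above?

Premise 2, F(retain_manifest), is equivalent to O(~retain_manifest).
Applying K to premise 3 (O(~retain_manifest ⊃ ~certify_patent)) and O(~retain_manifest) yields O(~certify_patent).
Premise 5 is O(~certify_patent ⊃ ~publish_evidence); since O(~certify_patent), deontic closure gives O(~publish_evidence).
With premise 8, O(~publish_evidence ⊃ ~lock_door), the K-axiom yields O(~lock_door).
Applying K to premise 4 (O(~lock_door ⊃ ~pay_taxes)) and O(~lock_door) yields O(~pay_taxes).
Premise 6 is O(~pay_taxes ⊃ ~adjourn_session); since O(~pay_taxes), deontic closure gives O(~adjourn_session).
Premises 1, 7, 9 do not contribute to this derivation.
So O(~adjourn_session) follows.

Yes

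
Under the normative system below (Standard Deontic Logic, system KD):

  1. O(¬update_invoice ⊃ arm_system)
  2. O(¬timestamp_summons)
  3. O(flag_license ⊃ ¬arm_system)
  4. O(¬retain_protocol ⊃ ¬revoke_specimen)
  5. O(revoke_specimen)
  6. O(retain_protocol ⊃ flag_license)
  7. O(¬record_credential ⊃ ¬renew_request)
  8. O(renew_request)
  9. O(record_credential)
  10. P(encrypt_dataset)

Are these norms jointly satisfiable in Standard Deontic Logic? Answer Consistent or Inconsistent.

Consistent

Premise 7 is O(¬record_credential ⊃ ¬renew_request), but O(¬record_credential) is not derivable from the premises, so it does not yield O(¬renew_request).
So O(¬renew_request) is not derivable, and the apparent clash with O(renew_request) does not arise.
A world satisfying every obligation exists (e.g. arm_system=false, encrypt_dataset=false, flag_license=true, record_credential=true, renew_request=true, retain_protocol=true, revoke_specimen=true, timestamp_summons=false, update_invoice=true); no atom is both obligatory and forbidden, so the set is consistent.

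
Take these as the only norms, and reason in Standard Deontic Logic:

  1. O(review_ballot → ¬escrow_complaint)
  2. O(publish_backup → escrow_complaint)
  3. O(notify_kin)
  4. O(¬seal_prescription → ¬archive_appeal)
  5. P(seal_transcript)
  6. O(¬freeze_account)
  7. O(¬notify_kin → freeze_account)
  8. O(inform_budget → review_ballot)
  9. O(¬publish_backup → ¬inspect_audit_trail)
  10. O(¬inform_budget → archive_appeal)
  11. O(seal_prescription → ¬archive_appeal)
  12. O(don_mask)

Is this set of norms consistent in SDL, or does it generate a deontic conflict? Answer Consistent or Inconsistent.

Consistent

Premise 7 is O(¬notify_kin → freeze_account), but O(¬notify_kin) is not derivable from the premises, so it does not yield O(freeze_account).
So O(freeze_account) is not derivable, and the apparent clash with O(¬freeze_account) does not arise.
A world satisfying every obligation exists (e.g. archive_appeal=false, don_mask=true, escrow_complaint=false, freeze_account=false, inform_budget=true, inspect_audit_trail=false, notify_kin=true, publish_backup=false, review_ballot=true, seal_prescription=false, seal_transcript=false); no atom is both obligatory and forbidden, so the set is consistent.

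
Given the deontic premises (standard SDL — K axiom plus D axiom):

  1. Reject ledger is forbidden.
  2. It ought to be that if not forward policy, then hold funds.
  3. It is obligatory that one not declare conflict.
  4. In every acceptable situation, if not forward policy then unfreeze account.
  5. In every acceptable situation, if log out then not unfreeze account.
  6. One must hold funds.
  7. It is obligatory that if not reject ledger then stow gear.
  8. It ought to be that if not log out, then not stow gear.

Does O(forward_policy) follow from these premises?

Premise 1, F(reject_ledger), is equivalent to O(¬reject_ledger).
From O(¬reject_ledger) and premise 7, O(¬reject_ledger → stow_gear), we obtain O(stow_gear).
Premise 8 is O(¬log_out → ¬stow_gear); contrapositively O(stow_gear → log_out). Since O(stow_gear) holds, K gives O(log_out).
With premise 5, O(log_out → ¬unfreeze_account), the K-axiom yields O(¬unfreeze_account).
Premise 4, O(¬forward_policy → unfreeze_account), contraposes to O(¬unfreeze_account → forward_policy); with O(¬unfreeze_account) we get O(forward_policy).
Premises 2, 3, 6 do not contribute to this derivation.
So O(forward_policy) follows.

Yes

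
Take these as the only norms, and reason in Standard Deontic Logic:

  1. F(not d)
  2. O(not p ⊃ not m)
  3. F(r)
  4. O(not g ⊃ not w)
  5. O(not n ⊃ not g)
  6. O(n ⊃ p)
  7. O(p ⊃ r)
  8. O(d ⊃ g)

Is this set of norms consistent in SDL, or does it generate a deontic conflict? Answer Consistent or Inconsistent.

Premise 1 is F(not d), i.e. O(d).
Premise 8 is O(d ⊃ g); since O(d), deontic closure gives O(g).
The contrapositive of premise 5 (O(not n ⊃ not g)) is O(g ⊃ n), and O(g) is already established, so O(n).
With premise 6, O(n ⊃ p), the K-axiom yields O(p).
Applying K to premise 7 (O(p ⊃ r)) and O(p) yields O(r).
But premise 3, F(r), means O(not r).
We now have both O(r) and O(not r) — r is simultaneously obligatory and forbidden, violating the D-axiom.

Inconsistent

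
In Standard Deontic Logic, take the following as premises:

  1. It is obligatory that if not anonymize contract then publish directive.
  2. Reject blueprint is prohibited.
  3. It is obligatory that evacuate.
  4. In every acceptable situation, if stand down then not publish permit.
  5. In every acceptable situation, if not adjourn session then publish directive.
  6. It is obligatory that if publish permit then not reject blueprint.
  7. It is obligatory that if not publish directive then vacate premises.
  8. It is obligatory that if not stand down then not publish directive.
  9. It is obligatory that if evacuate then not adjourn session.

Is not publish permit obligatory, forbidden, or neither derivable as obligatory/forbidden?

Obligatory

Premise 3 states O(evacuate) outright.
Applying K to premise 9 (O(evacuate → ¬adjourn_session)) and O(evacuate) yields O(¬adjourn_session).
Premise 5 is O(¬adjourn_session → publish_directive); since O(¬adjourn_session), deontic closure gives O(publish_directive).
The contrapositive of premise 8 (O(¬stand_down → ¬publish_directive)) is O(publish_directive → stand_down), and O(publish_directive) is already established, so O(stand_down).
Applying K to premise 4 (O(stand_down → ¬publish_permit)) and O(stand_down) yields O(¬publish_permit).
Premises 1, 2, 6, 7 do not contribute to this derivation.
Hence ¬publish_permit is obligatory.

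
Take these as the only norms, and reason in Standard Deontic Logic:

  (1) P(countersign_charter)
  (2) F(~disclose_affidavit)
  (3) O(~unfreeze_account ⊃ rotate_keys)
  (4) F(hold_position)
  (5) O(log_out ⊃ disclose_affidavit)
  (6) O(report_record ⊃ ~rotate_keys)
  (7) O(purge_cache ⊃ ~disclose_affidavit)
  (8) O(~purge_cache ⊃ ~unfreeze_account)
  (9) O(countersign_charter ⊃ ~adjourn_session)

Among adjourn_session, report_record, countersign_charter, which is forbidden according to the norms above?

report_record

Premise 2 is F(~disclose_affidavit), i.e. O(disclose_affidavit).
The contrapositive of premise 7 (O(purge_cache ⊃ ~disclose_affidavit)) is O(disclose_affidavit ⊃ ~purge_cache), and O(disclose_affidavit) is already established, so O(~purge_cache).
With premise 8, O(~purge_cache ⊃ ~unfreeze_account), the K-axiom yields O(~unfreeze_account).
Applying K to premise 3 (O(~unfreeze_account ⊃ rotate_keys)) and O(~unfreeze_account) yields O(rotate_keys).
Premise 6, O(report_record ⊃ ~rotate_keys), contraposes to O(rotate_keys ⊃ ~report_record); with O(rotate_keys) we get O(~report_record).
So O(~report_record) holds, i.e. report_record is forbidden. None of the other listed options is forbidden under the premises.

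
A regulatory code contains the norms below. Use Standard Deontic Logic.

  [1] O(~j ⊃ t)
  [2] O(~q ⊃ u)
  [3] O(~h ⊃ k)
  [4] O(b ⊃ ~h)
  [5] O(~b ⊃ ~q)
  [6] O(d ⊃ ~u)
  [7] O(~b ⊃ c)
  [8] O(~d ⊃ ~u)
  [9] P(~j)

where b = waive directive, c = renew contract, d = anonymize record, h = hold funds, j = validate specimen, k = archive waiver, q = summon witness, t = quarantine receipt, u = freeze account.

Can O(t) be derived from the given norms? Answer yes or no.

Premise 1 is O(~j ⊃ t), but O(~j) is not derivable from the premises (the permission P(~j) asserts only ~O(j), not O(~j)), so it does not yield O(t).
No other premise forces O(t). An ideal world satisfying every premise can still have t false, so O(t) is not derivable.

No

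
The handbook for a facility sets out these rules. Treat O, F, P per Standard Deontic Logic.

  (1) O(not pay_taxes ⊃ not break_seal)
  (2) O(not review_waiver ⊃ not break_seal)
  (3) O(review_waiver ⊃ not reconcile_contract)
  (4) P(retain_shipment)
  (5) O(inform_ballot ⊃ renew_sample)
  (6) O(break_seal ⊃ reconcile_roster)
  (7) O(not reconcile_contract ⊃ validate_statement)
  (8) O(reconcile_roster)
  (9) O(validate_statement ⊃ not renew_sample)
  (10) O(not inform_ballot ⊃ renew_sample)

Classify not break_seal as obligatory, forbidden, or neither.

By case analysis on inform_ballot: premise 5 gives O(inform_ballot ⊃ renew_sample) and premise 10 gives O(not inform_ballot ⊃ renew_sample), so O(renew_sample) either way.
Premise 9, O(validate_statement ⊃ not renew_sample), contraposes to O(renew_sample ⊃ not validate_statement); with O(renew_sample) we get O(not validate_statement).
The contrapositive of premise 7 (O(not reconcile_contract ⊃ validate_statement)) is O(not validate_statement ⊃ reconcile_contract), and O(not validate_statement) is already established, so O(reconcile_contract).
Premise 3 is O(review_waiver ⊃ not reconcile_contract); contrapositively O(reconcile_contract ⊃ not review_waiver). Since O(reconcile_contract) holds, K gives O(not review_waiver).
Premise 2 is O(not review_waiver ⊃ not break_seal); since O(not review_waiver), deontic closure gives O(not break_seal).
Premises 1, 4, 6, 8 do not contribute to this derivation.
Hence not break_seal is obligatory.

Obligatory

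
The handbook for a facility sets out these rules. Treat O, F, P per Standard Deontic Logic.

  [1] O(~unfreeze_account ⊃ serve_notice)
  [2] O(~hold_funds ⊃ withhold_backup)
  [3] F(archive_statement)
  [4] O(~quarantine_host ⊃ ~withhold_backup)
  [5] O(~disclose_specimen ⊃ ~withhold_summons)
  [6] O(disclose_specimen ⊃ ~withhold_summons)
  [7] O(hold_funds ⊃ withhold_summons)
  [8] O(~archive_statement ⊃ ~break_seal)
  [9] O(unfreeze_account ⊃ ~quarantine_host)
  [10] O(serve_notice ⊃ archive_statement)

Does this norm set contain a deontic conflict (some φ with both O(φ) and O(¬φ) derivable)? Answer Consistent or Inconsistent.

Premises 6 and 5 are O(disclose_specimen ⊃ ~withhold_summons) and O(~disclose_specimen ⊃ ~withhold_summons); every ideal world satisfies disclose_specimen or ~disclose_specimen, so in either case ~withhold_summons holds — hence O(~withhold_summons).
The contrapositive of premise 7 (O(hold_funds ⊃ withhold_summons)) is O(~withhold_summons ⊃ ~hold_funds), and O(~withhold_summons) is already established, so O(~hold_funds).
With premise 2, O(~hold_funds ⊃ withhold_backup), the K-axiom yields O(withhold_backup).
Premise 4 is O(~quarantine_host ⊃ ~withhold_backup); contrapositively O(withhold_backup ⊃ quarantine_host). Since O(withhold_backup) holds, K gives O(quarantine_host).
Premise 9, O(unfreeze_account ⊃ ~quarantine_host), contraposes to O(quarantine_host ⊃ ~unfreeze_account); with O(quarantine_host) we get O(~unfreeze_account).
From O(~unfreeze_account) and premise 1, O(~unfreeze_account ⊃ serve_notice), we obtain O(serve_notice).
Premise 10 is O(serve_notice ⊃ archive_statement); since O(serve_notice), deontic closure gives O(archive_statement).
However, F(archive_statement) at premise 3 amounts to O(~archive_statement).
We now have both O(archive_statement) and O(~archive_statement) — archive_statement is simultaneously obligatory and forbidden, violating the D-axiom.

Inconsistent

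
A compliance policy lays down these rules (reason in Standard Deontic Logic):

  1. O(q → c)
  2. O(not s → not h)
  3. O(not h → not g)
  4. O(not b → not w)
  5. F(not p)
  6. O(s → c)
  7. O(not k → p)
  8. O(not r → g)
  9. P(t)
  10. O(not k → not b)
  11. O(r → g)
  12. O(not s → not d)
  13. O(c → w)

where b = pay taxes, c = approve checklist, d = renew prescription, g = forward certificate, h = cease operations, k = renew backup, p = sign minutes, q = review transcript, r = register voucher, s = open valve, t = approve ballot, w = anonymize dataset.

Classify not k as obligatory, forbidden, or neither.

Forbidden

Premises 11 and 8 are O(r → g) and O(not r → g); every ideal world satisfies r or not r, so in either case g holds — hence O(g).
The contrapositive of premise 3 (O(not h → not g)) is O(g → h), and O(g) is already established, so O(h).
The contrapositive of premise 2 (O(not s → not h)) is O(h → s), and O(h) is already established, so O(s).
Applying K to premise 6 (O(s → c)) and O(s) yields O(c).
From O(c) and premise 13, O(c → w), we obtain O(w).
Premise 4 is O(not b → not w); contrapositively O(w → b). Since O(w) holds, K gives O(b).
Premise 10 is O(not k → not b); contrapositively O(b → k). Since O(b) holds, K gives O(k).
Premises 1, 5, 7, 9, 12 do not contribute to this derivation.
Thus O(k), which is F(not k): not k is forbidden.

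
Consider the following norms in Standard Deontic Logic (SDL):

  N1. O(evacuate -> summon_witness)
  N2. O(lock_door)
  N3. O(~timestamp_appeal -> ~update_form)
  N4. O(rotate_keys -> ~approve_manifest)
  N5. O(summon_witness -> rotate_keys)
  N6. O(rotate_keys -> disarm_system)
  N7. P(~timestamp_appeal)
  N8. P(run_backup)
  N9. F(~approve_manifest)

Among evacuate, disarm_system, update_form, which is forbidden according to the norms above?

evacuate

Premise 9, F(~approve_manifest), is equivalent to O(approve_manifest).
Premise 4 is O(rotate_keys -> ~approve_manifest); contrapositively O(approve_manifest -> ~rotate_keys). Since O(approve_manifest) holds, K gives O(~rotate_keys).
The contrapositive of premise 5 (O(summon_witness -> rotate_keys)) is O(~rotate_keys -> ~summon_witness), and O(~rotate_keys) is already established, so O(~summon_witness).
Premise 1, O(evacuate -> summon_witness), contraposes to O(~summon_witness -> ~evacuate); with O(~summon_witness) we get O(~evacuate).
So O(~evacuate) holds, i.e. evacuate is forbidden. None of the other listed options is forbidden under the premises.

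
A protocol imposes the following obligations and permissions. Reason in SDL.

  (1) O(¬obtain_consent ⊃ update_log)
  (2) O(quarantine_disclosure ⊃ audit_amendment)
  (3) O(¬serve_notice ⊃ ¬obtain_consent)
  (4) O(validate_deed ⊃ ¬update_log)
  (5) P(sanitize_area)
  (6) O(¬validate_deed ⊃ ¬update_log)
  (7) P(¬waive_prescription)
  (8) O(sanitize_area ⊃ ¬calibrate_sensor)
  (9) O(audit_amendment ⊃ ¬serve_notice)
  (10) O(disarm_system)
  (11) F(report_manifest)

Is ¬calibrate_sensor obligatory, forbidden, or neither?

Premise 8 is O(sanitize_area ⊃ ¬calibrate_sensor), but O(sanitize_area) is not derivable from the premises (the permission P(sanitize_area) asserts only ¬O(¬sanitize_area), not O(sanitize_area)), so it does not yield O(¬calibrate_sensor).
No premise or chain of K-axiom applications forces O(¬calibrate_sensor), and none forces O(calibrate_sensor). So ¬calibrate_sensor is neither obligatory nor forbidden under these norms.

Neither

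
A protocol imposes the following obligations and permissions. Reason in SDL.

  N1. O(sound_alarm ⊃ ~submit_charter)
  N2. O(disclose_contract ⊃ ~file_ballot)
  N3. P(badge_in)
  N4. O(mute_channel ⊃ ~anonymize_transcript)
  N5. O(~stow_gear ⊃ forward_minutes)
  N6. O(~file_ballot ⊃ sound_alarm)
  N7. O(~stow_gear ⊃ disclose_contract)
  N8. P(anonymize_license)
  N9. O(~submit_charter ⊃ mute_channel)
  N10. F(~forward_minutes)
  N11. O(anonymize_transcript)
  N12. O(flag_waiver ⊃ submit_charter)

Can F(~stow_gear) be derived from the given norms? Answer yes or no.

From premise 11 we have O(anonymize_transcript).
Premise 4 is O(mute_channel ⊃ ~anonymize_transcript); contrapositively O(anonymize_transcript ⊃ ~mute_channel). Since O(anonymize_transcript) holds, K gives O(~mute_channel).
Premise 9 is O(~submit_charter ⊃ mute_channel); contrapositively O(~mute_channel ⊃ submit_charter). Since O(~mute_channel) holds, K gives O(submit_charter).
The contrapositive of premise 1 (O(sound_alarm ⊃ ~submit_charter)) is O(submit_charter ⊃ ~sound_alarm), and O(submit_charter) is already established, so O(~sound_alarm).
Premise 6 is O(~file_ballot ⊃ sound_alarm); contrapositively O(~sound_alarm ⊃ file_ballot). Since O(~sound_alarm) holds, K gives O(file_ballot).
The contrapositive of premise 2 (O(disclose_contract ⊃ ~file_ballot)) is O(file_ballot ⊃ ~disclose_contract), and O(file_ballot) is already established, so O(~disclose_contract).
Premise 7 is O(~stow_gear ⊃ disclose_contract); contrapositively O(~disclose_contract ⊃ stow_gear). Since O(~disclose_contract) holds, K gives O(stow_gear).
Premises 3, 5, 8, 10, 12 do not contribute to this derivation.
So O(stow_gear) holds, i.e. F(~stow_gear). The claim follows.

Yes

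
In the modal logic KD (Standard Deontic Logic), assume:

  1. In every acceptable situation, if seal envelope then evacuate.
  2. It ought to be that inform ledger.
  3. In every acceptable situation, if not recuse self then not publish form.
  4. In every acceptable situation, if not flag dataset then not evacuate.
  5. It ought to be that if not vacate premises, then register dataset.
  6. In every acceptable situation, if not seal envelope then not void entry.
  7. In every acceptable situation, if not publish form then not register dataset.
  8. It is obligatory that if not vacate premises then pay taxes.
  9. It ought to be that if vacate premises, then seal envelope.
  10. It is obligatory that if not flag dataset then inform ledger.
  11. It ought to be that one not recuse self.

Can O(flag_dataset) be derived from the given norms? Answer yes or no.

From premise 11 we have O(¬recuse_self).
With premise 3, O(¬recuse_self → ¬publish_form), the K-axiom yields O(¬publish_form).
From O(¬publish_form) and premise 7, O(¬publish_form → ¬register_dataset), we obtain O(¬register_dataset).
The contrapositive of premise 5 (O(¬vacate_premises → register_dataset)) is O(¬register_dataset → vacate_premises), and O(¬register_dataset) is already established, so O(vacate_premises).
With premise 9, O(vacate_premises → seal_envelope), the K-axiom yields O(seal_envelope).
With premise 1, O(seal_envelope → evacuate), the K-axiom yields O(evacuate).
Premise 4 is O(¬flag_dataset → ¬evacuate); contrapositively O(evacuate → flag_dataset). Since O(evacuate) holds, K gives O(flag_dataset).
Premises 2, 6, 8, 10 do not contribute to this derivation.
So O(flag_dataset) follows.

Yes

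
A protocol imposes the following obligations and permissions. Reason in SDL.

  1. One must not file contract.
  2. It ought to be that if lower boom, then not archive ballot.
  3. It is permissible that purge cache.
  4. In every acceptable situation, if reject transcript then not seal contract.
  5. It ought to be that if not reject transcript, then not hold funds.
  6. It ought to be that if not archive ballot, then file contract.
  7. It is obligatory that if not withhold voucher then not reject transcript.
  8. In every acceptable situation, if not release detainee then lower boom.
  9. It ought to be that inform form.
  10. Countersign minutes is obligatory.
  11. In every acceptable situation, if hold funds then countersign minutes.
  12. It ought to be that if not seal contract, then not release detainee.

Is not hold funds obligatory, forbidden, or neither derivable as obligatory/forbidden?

Obligatory

Premise 1, F(file_contract), is equivalent to O(¬file_contract).
Premise 6, O(¬archive_ballot → file_contract), contraposes to O(¬file_contract → archive_ballot); with O(¬file_contract) we get O(archive_ballot).
Premise 2, O(lower_boom → ¬archive_ballot), contraposes to O(archive_ballot → ¬lower_boom); with O(archive_ballot) we get O(¬lower_boom).
Premise 8 is O(¬release_detainee → lower_boom); contrapositively O(¬lower_boom → release_detainee). Since O(¬lower_boom) holds, K gives O(release_detainee).
The contrapositive of premise 12 (O(¬seal_contract → ¬release_detainee)) is O(release_detainee → seal_contract), and O(release_detainee) is already established, so O(seal_contract).
The contrapositive of premise 4 (O(reject_transcript → ¬seal_contract)) is O(seal_contract → ¬reject_transcript), and O(seal_contract) is already established, so O(¬reject_transcript).
Premise 5 is O(¬reject_transcript → ¬hold_funds); since O(¬reject_transcript), deontic closure gives O(¬hold_funds).
Premises 3, 7, 9, 10, 11 do not contribute to this derivation.
Hence ¬hold_funds is obligatory.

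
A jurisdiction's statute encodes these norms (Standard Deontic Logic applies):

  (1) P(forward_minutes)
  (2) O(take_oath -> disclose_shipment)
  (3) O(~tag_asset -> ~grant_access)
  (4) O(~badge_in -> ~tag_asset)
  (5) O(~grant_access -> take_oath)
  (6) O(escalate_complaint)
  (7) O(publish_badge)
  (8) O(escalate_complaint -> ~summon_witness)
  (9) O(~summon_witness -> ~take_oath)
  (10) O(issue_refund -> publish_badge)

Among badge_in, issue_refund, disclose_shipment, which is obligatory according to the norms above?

badge_in

From premise 6 we have O(escalate_complaint).
From O(escalate_complaint) and premise 8, O(escalate_complaint -> ~summon_witness), we obtain O(~summon_witness).
With premise 9, O(~summon_witness -> ~take_oath), the K-axiom yields O(~take_oath).
Premise 5 is O(~grant_access -> take_oath); contrapositively O(~take_oath -> grant_access). Since O(~take_oath) holds, K gives O(grant_access).
The contrapositive of premise 3 (O(~tag_asset -> ~grant_access)) is O(grant_access -> tag_asset), and O(grant_access) is already established, so O(tag_asset).
Premise 4, O(~badge_in -> ~tag_asset), contraposes to O(tag_asset -> badge_in); with O(tag_asset) we get O(badge_in).
So O(badge_in) holds — badge_in is obligatory. None of the other listed options is made obligatory by any chain of premises.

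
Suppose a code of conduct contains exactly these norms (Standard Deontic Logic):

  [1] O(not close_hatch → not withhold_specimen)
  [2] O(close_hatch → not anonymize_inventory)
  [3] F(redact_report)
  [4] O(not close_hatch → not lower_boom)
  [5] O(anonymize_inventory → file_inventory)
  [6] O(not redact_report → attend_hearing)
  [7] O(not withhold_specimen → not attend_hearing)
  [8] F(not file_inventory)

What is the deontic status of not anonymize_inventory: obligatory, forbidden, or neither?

Obligatory

Premise 3 is F(redact_report), i.e. O(not redact_report).
From O(not redact_report) and premise 6, O(not redact_report → attend_hearing), we obtain O(attend_hearing).
Premise 7 is O(not withhold_specimen → not attend_hearing); contrapositively O(attend_hearing → withhold_specimen). Since O(attend_hearing) holds, K gives O(withhold_specimen).
Premise 1 is O(not close_hatch → not withhold_specimen); contrapositively O(withhold_specimen → close_hatch). Since O(withhold_specimen) holds, K gives O(close_hatch).
With premise 2, O(close_hatch → not anonymize_inventory), the K-axiom yields O(not anonymize_inventory).
Premises 4, 5, 8 do not contribute to this derivation.
Hence not anonymize_inventory is obligatory.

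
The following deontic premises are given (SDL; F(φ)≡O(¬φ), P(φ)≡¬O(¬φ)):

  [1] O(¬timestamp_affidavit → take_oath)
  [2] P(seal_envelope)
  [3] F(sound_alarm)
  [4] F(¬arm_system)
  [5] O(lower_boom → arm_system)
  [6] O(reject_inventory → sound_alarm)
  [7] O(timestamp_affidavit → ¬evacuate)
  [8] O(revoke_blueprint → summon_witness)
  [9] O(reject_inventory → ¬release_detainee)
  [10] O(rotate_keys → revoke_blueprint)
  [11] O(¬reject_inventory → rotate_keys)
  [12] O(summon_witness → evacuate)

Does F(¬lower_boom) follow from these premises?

Premise 5 is O(lower_boom → arm_system); even if O(arm_system) held, inferring O(lower_boom) would be affirming the consequent — invalid.
No other premise forces O(lower_boom). An ideal world satisfying every premise can still have ¬lower_boom true, so F(¬lower_boom) is not derivable.

No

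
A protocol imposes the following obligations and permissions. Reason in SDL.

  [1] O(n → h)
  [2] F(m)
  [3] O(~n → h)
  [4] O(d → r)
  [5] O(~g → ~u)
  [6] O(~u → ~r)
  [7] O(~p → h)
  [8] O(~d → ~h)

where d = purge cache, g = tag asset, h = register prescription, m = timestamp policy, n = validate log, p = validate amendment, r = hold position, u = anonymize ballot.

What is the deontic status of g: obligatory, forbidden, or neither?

By case analysis on ~n: premise 3 gives O(~n → h) and premise 1 gives O(n → h), so O(h) either way.
Premise 8, O(~d → ~h), contraposes to O(h → d); with O(h) we get O(d).
With premise 4, O(d → r), the K-axiom yields O(r).
Premise 6, O(~u → ~r), contraposes to O(r → u); with O(r) we get O(u).
Premise 5, O(~g → ~u), contraposes to O(u → g); with O(u) we get O(g).
Premises 2, 7 do not contribute to this derivation.
Hence g is obligatory.

Obligatory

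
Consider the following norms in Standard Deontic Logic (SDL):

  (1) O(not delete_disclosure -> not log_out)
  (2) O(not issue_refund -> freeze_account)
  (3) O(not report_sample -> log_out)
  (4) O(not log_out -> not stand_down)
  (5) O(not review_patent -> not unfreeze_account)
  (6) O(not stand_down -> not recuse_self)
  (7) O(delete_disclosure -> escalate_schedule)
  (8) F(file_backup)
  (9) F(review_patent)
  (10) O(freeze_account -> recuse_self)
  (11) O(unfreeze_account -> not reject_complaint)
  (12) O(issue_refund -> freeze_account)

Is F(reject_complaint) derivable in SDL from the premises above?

No

Premise 11 is O(unfreeze_account -> not reject_complaint), but O(unfreeze_account) is not derivable from the premises, so it does not yield O(not reject_complaint).
No other premise forces O(not reject_complaint). An ideal world satisfying every premise can still have reject_complaint true, so F(reject_complaint) is not derivable.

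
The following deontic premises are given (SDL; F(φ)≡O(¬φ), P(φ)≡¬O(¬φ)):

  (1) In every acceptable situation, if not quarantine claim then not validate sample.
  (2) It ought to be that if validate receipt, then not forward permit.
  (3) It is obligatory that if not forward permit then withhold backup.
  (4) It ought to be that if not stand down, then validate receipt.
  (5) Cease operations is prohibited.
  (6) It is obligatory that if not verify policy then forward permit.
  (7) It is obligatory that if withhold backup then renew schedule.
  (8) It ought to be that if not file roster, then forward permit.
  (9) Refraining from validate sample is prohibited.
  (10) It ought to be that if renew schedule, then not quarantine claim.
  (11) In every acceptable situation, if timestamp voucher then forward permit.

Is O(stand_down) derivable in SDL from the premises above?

Yes

Premise 9, F(¬validate_sample), is equivalent to O(validate_sample).
Premise 1 is O(¬quarantine_claim → ¬validate_sample); contrapositively O(validate_sample → quarantine_claim). Since O(validate_sample) holds, K gives O(quarantine_claim).
Premise 10, O(renew_schedule → ¬quarantine_claim), contraposes to O(quarantine_claim → ¬renew_schedule); with O(quarantine_claim) we get O(¬renew_schedule).
Premise 7 is O(withhold_backup → renew_schedule); contrapositively O(¬renew_schedule → ¬withhold_backup). Since O(¬renew_schedule) holds, K gives O(¬withhold_backup).
Premise 3 is O(¬forward_permit → withhold_backup); contrapositively O(¬withhold_backup → forward_permit). Since O(¬withhold_backup) holds, K gives O(forward_permit).
Premise 2, O(validate_receipt → ¬forward_permit), contraposes to O(forward_permit → ¬validate_receipt); with O(forward_permit) we get O(¬validate_receipt).
Premise 4 is O(¬stand_down → validate_receipt); contrapositively O(¬validate_receipt → stand_down). Since O(¬validate_receipt) holds, K gives O(stand_down).
Premises 5, 6, 8, 11 do not contribute to this derivation.
So O(stand_down) follows.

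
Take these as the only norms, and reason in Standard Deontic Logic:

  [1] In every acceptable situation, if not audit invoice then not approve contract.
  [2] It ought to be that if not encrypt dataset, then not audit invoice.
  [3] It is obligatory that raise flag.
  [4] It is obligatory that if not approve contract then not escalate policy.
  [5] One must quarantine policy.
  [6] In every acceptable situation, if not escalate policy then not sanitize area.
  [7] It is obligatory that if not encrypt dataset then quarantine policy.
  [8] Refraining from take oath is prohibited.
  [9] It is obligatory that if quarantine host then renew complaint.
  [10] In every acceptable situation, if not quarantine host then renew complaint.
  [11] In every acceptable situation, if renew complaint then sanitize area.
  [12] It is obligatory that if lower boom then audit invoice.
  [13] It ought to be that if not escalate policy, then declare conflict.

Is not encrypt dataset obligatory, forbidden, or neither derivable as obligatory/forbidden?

Forbidden

By case analysis on quarantine_host: premise 9 gives O(quarantine_host → renew_complaint) and premise 10 gives O(¬quarantine_host → renew_complaint), so O(renew_complaint) either way.
Premise 11 is O(renew_complaint → sanitize_area); since O(renew_complaint), deontic closure gives O(sanitize_area).
The contrapositive of premise 6 (O(¬escalate_policy → ¬sanitize_area)) is O(sanitize_area → escalate_policy), and O(sanitize_area) is already established, so O(escalate_policy).
The contrapositive of premise 4 (O(¬approve_contract → ¬escalate_policy)) is O(escalate_policy → approve_contract), and O(escalate_policy) is already established, so O(approve_contract).
Premise 1, O(¬audit_invoice → ¬approve_contract), contraposes to O(approve_contract → audit_invoice); with O(approve_contract) we get O(audit_invoice).
Premise 2 is O(¬encrypt_dataset → ¬audit_invoice); contrapositively O(audit_invoice → encrypt_dataset). Since O(audit_invoice) holds, K gives O(encrypt_dataset).
Premises 3, 5, 7, 8, 12, 13 do not contribute to this derivation.
Thus O(encrypt_dataset), which is F(¬encrypt_dataset): ¬encrypt_dataset is forbidden.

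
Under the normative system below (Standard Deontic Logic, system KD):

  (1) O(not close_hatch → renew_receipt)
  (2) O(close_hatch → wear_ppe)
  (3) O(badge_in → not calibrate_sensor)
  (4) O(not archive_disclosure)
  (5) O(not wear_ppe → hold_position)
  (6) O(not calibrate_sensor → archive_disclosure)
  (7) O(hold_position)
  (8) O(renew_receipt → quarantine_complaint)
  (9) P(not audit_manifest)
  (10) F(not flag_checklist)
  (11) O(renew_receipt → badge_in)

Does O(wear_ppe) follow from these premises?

Premise 4 gives O(not archive_disclosure).
The contrapositive of premise 6 (O(not calibrate_sensor → archive_disclosure)) is O(not archive_disclosure → calibrate_sensor), and O(not archive_disclosure) is already established, so O(calibrate_sensor).
Premise 3, O(badge_in → not calibrate_sensor), contraposes to O(calibrate_sensor → not badge_in); with O(calibrate_sensor) we get O(not badge_in).
Premise 11, O(renew_receipt → badge_in), contraposes to O(not badge_in → not renew_receipt); with O(not badge_in) we get O(not renew_receipt).
Premise 1, O(not close_hatch → renew_receipt), contraposes to O(not renew_receipt → close_hatch); with O(not renew_receipt) we get O(close_hatch).
Applying K to premise 2 (O(close_hatch → wear_ppe)) and O(close_hatch) yields O(wear_ppe).
Premises 5, 7, 8, 9, 10 do not contribute to this derivation.
So O(wear_ppe) follows.

Yes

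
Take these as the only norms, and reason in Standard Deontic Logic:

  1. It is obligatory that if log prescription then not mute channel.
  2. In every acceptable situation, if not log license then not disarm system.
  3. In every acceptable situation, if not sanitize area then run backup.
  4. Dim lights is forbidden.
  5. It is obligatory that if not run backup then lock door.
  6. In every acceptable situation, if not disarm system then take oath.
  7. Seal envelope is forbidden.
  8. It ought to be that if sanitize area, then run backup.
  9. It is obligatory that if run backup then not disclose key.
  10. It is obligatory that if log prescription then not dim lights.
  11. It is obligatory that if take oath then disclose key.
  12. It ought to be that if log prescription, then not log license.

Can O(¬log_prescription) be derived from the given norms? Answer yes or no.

Yes

Premises 8 and 3 cover both cases: O(sanitize_area → run_backup) and O(¬sanitize_area → run_backup). Since sanitize_area ∨ ¬sanitize_area is a tautology, O(run_backup) follows.
From O(run_backup) and premise 9, O(run_backup → ¬disclose_key), we obtain O(¬disclose_key).
Premise 11 is O(take_oath → disclose_key); contrapositively O(¬disclose_key → ¬take_oath). Since O(¬disclose_key) holds, K gives O(¬take_oath).
Premise 6, O(¬disarm_system → take_oath), contraposes to O(¬take_oath → disarm_system); with O(¬take_oath) we get O(disarm_system).
Premise 2 is O(¬log_license → ¬disarm_system); contrapositively O(disarm_system → log_license). Since O(disarm_system) holds, K gives O(log_license).
Premise 12 is O(log_prescription → ¬log_license); contrapositively O(log_license → ¬log_prescription). Since O(log_license) holds, K gives O(¬log_prescription).
Premises 1, 4, 5, 7, 10 do not contribute to this derivation.
So O(¬log_prescription) follows.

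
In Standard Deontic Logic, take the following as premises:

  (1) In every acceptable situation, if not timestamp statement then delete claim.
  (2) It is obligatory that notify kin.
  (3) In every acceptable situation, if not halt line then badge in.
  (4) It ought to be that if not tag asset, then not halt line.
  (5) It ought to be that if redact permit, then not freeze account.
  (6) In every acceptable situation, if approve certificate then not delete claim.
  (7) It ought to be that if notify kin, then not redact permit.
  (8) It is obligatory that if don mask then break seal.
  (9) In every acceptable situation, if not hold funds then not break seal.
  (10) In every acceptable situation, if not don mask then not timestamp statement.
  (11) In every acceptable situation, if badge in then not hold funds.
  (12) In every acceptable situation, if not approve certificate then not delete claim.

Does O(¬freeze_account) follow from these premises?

No

Premise 5 is O(redact_permit → ¬freeze_account), but O(redact_permit) is not derivable from the premises, so it does not yield O(¬freeze_account).
No other premise forces O(¬freeze_account). An ideal world satisfying every premise can still have ¬freeze_account false, so O(¬freeze_account) is not derivable.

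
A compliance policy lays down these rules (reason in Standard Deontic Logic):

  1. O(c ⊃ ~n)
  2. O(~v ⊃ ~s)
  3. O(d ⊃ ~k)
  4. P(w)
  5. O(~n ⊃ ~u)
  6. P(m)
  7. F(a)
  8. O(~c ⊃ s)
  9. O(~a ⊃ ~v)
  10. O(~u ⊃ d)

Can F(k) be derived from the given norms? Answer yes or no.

Premise 7, F(a), is equivalent to O(~a).
Premise 9 is O(~a ⊃ ~v); since O(~a), deontic closure gives O(~v).
From O(~v) and premise 2, O(~v ⊃ ~s), we obtain O(~s).
Premise 8 is O(~c ⊃ s); contrapositively O(~s ⊃ c). Since O(~s) holds, K gives O(c).
From O(c) and premise 1, O(c ⊃ ~n), we obtain O(~n).
With premise 5, O(~n ⊃ ~u), the K-axiom yields O(~u).
From O(~u) and premise 10, O(~u ⊃ d), we obtain O(d).
From O(d) and premise 3, O(d ⊃ ~k), we obtain O(~k).
Premises 4, 6 do not contribute to this derivation.
So O(~k) holds, i.e. F(k). The claim follows.

Yes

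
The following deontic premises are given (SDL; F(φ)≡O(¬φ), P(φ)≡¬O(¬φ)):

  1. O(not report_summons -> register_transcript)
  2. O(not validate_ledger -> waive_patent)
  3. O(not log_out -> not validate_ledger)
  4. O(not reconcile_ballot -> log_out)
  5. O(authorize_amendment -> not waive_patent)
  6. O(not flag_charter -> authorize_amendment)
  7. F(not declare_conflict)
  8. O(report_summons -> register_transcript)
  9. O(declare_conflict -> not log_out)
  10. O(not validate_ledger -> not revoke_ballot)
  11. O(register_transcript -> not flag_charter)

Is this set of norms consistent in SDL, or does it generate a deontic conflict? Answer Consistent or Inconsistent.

By case analysis on report_summons: premise 8 gives O(report_summons -> register_transcript) and premise 1 gives O(not report_summons -> register_transcript), so O(register_transcript) either way.
With premise 11, O(register_transcript -> not flag_charter), the K-axiom yields O(not flag_charter).
Applying K to premise 6 (O(not flag_charter -> authorize_amendment)) and O(not flag_charter) yields O(authorize_amendment).
Premise 5 is O(authorize_amendment -> not waive_patent); since O(authorize_amendment), deontic closure gives O(not waive_patent).
The contrapositive of premise 2 (O(not validate_ledger -> waive_patent)) is O(not waive_patent -> validate_ledger), and O(not waive_patent) is already established, so O(validate_ledger).
The contrapositive of premise 3 (O(not log_out -> not validate_ledger)) is O(validate_ledger -> log_out), and O(validate_ledger) is already established, so O(log_out).
The contrapositive of premise 9 (O(declare_conflict -> not log_out)) is O(log_out -> not declare_conflict), and O(log_out) is already established, so O(not declare_conflict).
However, F(not declare_conflict) at premise 7 amounts to O(declare_conflict).
We now have both O(not declare_conflict) and O(declare_conflict) — declare_conflict is simultaneously obligatory and forbidden, violating the D-axiom.

Inconsistent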